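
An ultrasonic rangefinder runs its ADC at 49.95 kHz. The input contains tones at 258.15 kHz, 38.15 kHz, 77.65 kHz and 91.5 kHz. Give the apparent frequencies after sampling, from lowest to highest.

8.4 kHz, 11.8 kHz, 22.25 kHz

fs/2 = 24.975 kHz.
258.15 kHz mod fs = 8.4 kHz.
8.4 kHz ≤ fs/2 = 24.975 kHz, appears at 8.4 kHz.
38.15 kHz > fs/2 = 24.975 kHz, folds to fs − 38.15 kHz = 11.8 kHz.
77.65 kHz mod fs = 27.7 kHz.
27.7 kHz > fs/2 = 24.975 kHz, folds to fs − 27.7 kHz = 22.25 kHz.
91.5 kHz mod fs = 41.55 kHz.
41.55 kHz > fs/2 = 24.975 kHz, folds to fs − 41.55 kHz = 8.4 kHz.
Distinct values: {8.4 kHz, 11.8 kHz, 22.25 kHz}.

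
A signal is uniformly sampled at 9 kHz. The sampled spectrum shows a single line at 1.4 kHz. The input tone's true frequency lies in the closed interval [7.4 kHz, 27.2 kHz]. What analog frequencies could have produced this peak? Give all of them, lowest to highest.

Frequencies that alias to 1.4 kHz are k·fs ± 1.4 kHz for integer k ≥ 0.
k=0: 1.4 kHz.
k=1: 7.6 kHz, 10.4 kHz.
k=2: 16.6 kHz, 19.4 kHz.
k=3: 25.6 kHz, 28.4 kHz.
k=4: 34.6 kHz, 37.4 kHz.
Within [7.4 kHz, 27.2 kHz]: 7.6 kHz, 10.4 kHz, 16.6 kHz, 19.4 kHz, 25.6 kHz.

7.6 kHz, 10.4 kHz, 16.6 kHz, 19.4 kHz, 25.6 kHz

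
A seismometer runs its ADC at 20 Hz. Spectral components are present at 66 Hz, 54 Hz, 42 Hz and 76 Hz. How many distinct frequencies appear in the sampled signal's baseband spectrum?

fs/2 = 10 Hz.
66 Hz mod fs = 6 Hz.
6 Hz ≤ fs/2 = 10 Hz, appears at 6 Hz.
54 Hz mod fs = 14 Hz.
14 Hz > fs/2 = 10 Hz, folds to fs − 14 Hz = 6 Hz.
42 Hz mod fs = 2 Hz.
2 Hz ≤ fs/2 = 10 Hz, appears at 2 Hz.
76 Hz mod fs = 16 Hz.
16 Hz > fs/2 = 10 Hz, folds to fs − 16 Hz = 4 Hz.
Distinct values: {2 Hz, 4 Hz, 6 Hz} → 3.

3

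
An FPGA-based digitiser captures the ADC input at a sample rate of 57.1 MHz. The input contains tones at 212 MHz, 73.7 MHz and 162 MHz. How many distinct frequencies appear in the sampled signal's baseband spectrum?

3

fs/2 = 28.55 MHz.
212 MHz mod fs = 40.7 MHz.
40.7 MHz > fs/2 = 28.55 MHz, folds to fs − 40.7 MHz = 16.4 MHz.
73.7 MHz mod fs = 16.6 MHz.
16.6 MHz ≤ fs/2 = 28.55 MHz, appears at 16.6 MHz.
162 MHz mod fs = 47.8 MHz.
47.8 MHz > fs/2 = 28.55 MHz, folds to fs − 47.8 MHz = 9.3 MHz.
Distinct values: {9.3 MHz, 16.4 MHz, 16.6 MHz} → 3.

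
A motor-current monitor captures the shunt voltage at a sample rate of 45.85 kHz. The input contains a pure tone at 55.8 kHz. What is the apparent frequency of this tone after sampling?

55.8 kHz mod fs = 9.95 kHz.
9.95 kHz ≤ fs/2 = 22.925 kHz, appears at 9.95 kHz.

9.95 kHz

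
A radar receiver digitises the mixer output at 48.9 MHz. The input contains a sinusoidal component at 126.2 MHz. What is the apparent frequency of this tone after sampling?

126.2 MHz mod fs = 28.4 MHz.
28.4 MHz > fs/2 = 24.45 MHz, folds to fs − 28.4 MHz = 20.5 MHz.

20.5 MHz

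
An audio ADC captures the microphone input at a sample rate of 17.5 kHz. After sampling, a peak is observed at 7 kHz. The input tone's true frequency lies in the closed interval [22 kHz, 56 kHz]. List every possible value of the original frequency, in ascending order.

Frequencies that alias to 7 kHz are k·fs ± 7 kHz for integer k ≥ 0.
k=0: 7 kHz.
k=1: 10.5 kHz, 24.5 kHz.
k=2: 28 kHz, 42 kHz.
k=3: 45.5 kHz, 59.5 kHz.
k=4: 63 kHz, 77 kHz.
Within [22 kHz, 56 kHz]: 24.5 kHz, 28 kHz, 42 kHz, 45.5 kHz.

24.5 kHz, 28 kHz, 42 kHz, 45.5 kHz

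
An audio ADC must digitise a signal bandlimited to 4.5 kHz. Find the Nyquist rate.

Nyquist rate = 2 × 4.5 kHz = 9 kHz.

9 kHz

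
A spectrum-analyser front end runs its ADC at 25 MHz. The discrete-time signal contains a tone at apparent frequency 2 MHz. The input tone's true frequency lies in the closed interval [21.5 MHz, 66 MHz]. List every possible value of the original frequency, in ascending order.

Frequencies that alias to 2 MHz are k·fs ± 2 MHz for integer k ≥ 0.
k=0: 2 MHz.
k=1: 23 MHz, 27 MHz.
k=2: 48 MHz, 52 MHz.
k=3: 73 MHz, 77 MHz.
Within [21.5 MHz, 66 MHz]: 23 MHz, 27 MHz, 48 MHz, 52 MHz.

23 MHz, 27 MHz, 48 MHz, 52 MHz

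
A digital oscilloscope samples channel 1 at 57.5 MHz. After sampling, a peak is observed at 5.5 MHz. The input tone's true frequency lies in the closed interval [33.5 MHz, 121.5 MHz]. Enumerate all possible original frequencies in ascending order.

Frequencies that alias to 5.5 MHz are k·fs ± 5.5 MHz for integer k ≥ 0.
k=0: 5.5 MHz.
k=1: 52 MHz, 63 MHz.
k=2: 109.5 MHz, 120.5 MHz.
k=3: 167 MHz, 178 MHz.
Within [33.5 MHz, 121.5 MHz]: 52 MHz, 63 MHz, 109.5 MHz, 120.5 MHz.

52 MHz, 63 MHz, 109.5 MHz, 120.5 MHz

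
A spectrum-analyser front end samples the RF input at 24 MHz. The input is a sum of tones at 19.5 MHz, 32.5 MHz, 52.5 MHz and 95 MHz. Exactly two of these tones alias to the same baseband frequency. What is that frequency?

fs/2 = 12 MHz.
19.5 MHz > fs/2 = 12 MHz, folds to fs − 19.5 MHz = 4.5 MHz.
32.5 MHz mod fs = 8.5 MHz.
8.5 MHz ≤ fs/2 = 12 MHz, appears at 8.5 MHz.
52.5 MHz mod fs = 4.5 MHz.
4.5 MHz ≤ fs/2 = 12 MHz, appears at 4.5 MHz.
95 MHz mod fs = 23 MHz.
23 MHz > fs/2 = 12 MHz, folds to fs − 23 MHz = 1 MHz.
19.5 MHz and 52.5 MHz both map to 4.5 MHz.

4.5 MHz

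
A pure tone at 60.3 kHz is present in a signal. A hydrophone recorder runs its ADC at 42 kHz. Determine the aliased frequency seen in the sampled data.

18.3 kHz

60.3 kHz mod fs = 18.3 kHz.
18.3 kHz ≤ fs/2 = 21 kHz, appears at 18.3 kHz.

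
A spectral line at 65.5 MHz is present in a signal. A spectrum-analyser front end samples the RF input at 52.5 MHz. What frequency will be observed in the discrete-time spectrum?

65.5 MHz mod fs = 13 MHz.
13 MHz ≤ fs/2 = 26.25 MHz, appears at 13 MHz.

13 MHz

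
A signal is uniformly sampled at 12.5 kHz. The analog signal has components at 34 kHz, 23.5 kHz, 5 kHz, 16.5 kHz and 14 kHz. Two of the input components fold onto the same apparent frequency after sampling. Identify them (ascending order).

14 kHz, 23.5 kHz

fs/2 = 6.25 kHz.
34 kHz mod fs = 9 kHz.
9 kHz > fs/2 = 6.25 kHz, folds to fs − 9 kHz = 3.5 kHz.
23.5 kHz mod fs = 11 kHz.
11 kHz > fs/2 = 6.25 kHz, folds to fs − 11 kHz = 1.5 kHz.
5 kHz ≤ fs/2 = 6.25 kHz, passes unchanged.
16.5 kHz mod fs = 4 kHz.
4 kHz ≤ fs/2 = 6.25 kHz, appears at 4 kHz.
14 kHz mod fs = 1.5 kHz.
1.5 kHz ≤ fs/2 = 6.25 kHz, appears at 1.5 kHz.
14 kHz and 23.5 kHz both map to 1.5 kHz.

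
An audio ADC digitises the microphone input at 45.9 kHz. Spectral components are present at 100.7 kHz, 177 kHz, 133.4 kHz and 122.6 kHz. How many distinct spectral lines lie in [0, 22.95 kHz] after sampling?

fs/2 = 22.95 kHz.
100.7 kHz mod fs = 8.9 kHz.
8.9 kHz ≤ fs/2 = 22.95 kHz, appears at 8.9 kHz.
177 kHz mod fs = 39.3 kHz.
39.3 kHz > fs/2 = 22.95 kHz, folds to fs − 39.3 kHz = 6.6 kHz.
133.4 kHz mod fs = 41.6 kHz.
41.6 kHz > fs/2 = 22.95 kHz, folds to fs − 41.6 kHz = 4.3 kHz.
122.6 kHz mod fs = 30.8 kHz.
30.8 kHz > fs/2 = 22.95 kHz, folds to fs − 30.8 kHz = 15.1 kHz.
Distinct values: {4.3 kHz, 6.6 kHz, 8.9 kHz, 15.1 kHz} → 4.

4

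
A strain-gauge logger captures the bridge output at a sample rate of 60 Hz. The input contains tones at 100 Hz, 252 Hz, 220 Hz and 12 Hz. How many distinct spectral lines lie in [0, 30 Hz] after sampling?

2

fs/2 = 30 Hz.
100 Hz mod fs = 40 Hz.
40 Hz > fs/2 = 30 Hz, folds to fs − 40 Hz = 20 Hz.
252 Hz mod fs = 12 Hz.
12 Hz ≤ fs/2 = 30 Hz, appears at 12 Hz.
220 Hz mod fs = 40 Hz.
40 Hz > fs/2 = 30 Hz, folds to fs − 40 Hz = 20 Hz.
12 Hz ≤ fs/2 = 30 Hz, passes unchanged.
Distinct values: {12 Hz, 20 Hz} → 2.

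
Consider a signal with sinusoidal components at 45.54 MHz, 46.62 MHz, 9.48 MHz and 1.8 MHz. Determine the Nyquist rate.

Highest-frequency component: 46.62 MHz.
Nyquist rate = 2 × 46.62 MHz = 93.24 MHz.

93.24 MHz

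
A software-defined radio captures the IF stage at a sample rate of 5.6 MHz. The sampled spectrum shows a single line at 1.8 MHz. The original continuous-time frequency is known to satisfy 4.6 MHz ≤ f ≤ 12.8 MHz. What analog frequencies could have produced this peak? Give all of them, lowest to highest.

Frequencies that alias to 1.8 MHz are k·fs ± 1.8 MHz for integer k ≥ 0.
k=0: 1.8 MHz.
k=1: 3.8 MHz, 7.4 MHz.
k=2: 9.4 MHz, 13 MHz.
k=3: 15 MHz, 18.6 MHz.
Within [4.6 MHz, 12.8 MHz]: 7.4 MHz, 9.4 MHz.

7.4 MHz, 9.4 MHz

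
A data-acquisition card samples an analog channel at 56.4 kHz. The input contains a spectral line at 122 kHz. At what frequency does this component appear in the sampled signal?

9.2 kHz

122 kHz mod fs = 9.2 kHz.
9.2 kHz ≤ fs/2 = 28.2 kHz, appears at 9.2 kHz.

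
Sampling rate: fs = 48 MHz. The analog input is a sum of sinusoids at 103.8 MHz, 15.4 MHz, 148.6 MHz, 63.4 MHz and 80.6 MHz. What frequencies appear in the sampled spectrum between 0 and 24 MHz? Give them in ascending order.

4.6 MHz, 7.8 MHz, 15.4 MHz

fs/2 = 24 MHz.
103.8 MHz mod fs = 7.8 MHz.
7.8 MHz ≤ fs/2 = 24 MHz, appears at 7.8 MHz.
15.4 MHz ≤ fs/2 = 24 MHz, passes unchanged.
148.6 MHz mod fs = 4.6 MHz.
4.6 MHz ≤ fs/2 = 24 MHz, appears at 4.6 MHz.
63.4 MHz mod fs = 15.4 MHz.
15.4 MHz ≤ fs/2 = 24 MHz, appears at 15.4 MHz.
80.6 MHz mod fs = 32.6 MHz.
32.6 MHz > fs/2 = 24 MHz, folds to fs − 32.6 MHz = 15.4 MHz.
Distinct values: {4.6 MHz, 7.8 MHz, 15.4 MHz}.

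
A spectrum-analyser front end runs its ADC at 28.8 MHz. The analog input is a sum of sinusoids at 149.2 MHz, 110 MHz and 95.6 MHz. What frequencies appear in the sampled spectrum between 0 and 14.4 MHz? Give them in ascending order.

5.2 MHz, 9.2 MHz

fs/2 = 14.4 MHz.
149.2 MHz mod fs = 5.2 MHz.
5.2 MHz ≤ fs/2 = 14.4 MHz, appears at 5.2 MHz.
110 MHz mod fs = 23.6 MHz.
23.6 MHz > fs/2 = 14.4 MHz, folds to fs − 23.6 MHz = 5.2 MHz.
95.6 MHz mod fs = 9.2 MHz.
9.2 MHz ≤ fs/2 = 14.4 MHz, appears at 9.2 MHz.
Distinct values: {5.2 MHz, 9.2 MHz}.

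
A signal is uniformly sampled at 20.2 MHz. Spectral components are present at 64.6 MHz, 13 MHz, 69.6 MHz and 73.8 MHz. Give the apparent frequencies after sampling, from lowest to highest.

fs/2 = 10.1 MHz.
64.6 MHz mod fs = 4 MHz.
4 MHz ≤ fs/2 = 10.1 MHz, appears at 4 MHz.
13 MHz > fs/2 = 10.1 MHz, folds to fs − 13 MHz = 7.2 MHz.
69.6 MHz mod fs = 9 MHz.
9 MHz ≤ fs/2 = 10.1 MHz, appears at 9 MHz.
73.8 MHz mod fs = 13.2 MHz.
13.2 MHz > fs/2 = 10.1 MHz, folds to fs − 13.2 MHz = 7 MHz.
Distinct values: {4 MHz, 7 MHz, 7.2 MHz, 9 MHz}.

4 MHz, 7 MHz, 7.2 MHz, 9 MHz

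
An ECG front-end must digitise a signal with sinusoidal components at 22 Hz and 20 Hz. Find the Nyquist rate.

Highest-frequency component: 22 Hz.
Nyquist rate = 2 × 22 Hz = 44 Hz.

44 Hz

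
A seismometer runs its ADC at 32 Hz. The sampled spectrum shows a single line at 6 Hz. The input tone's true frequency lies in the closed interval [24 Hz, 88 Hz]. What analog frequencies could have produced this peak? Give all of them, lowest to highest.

26 Hz, 38 Hz, 58 Hz, 70 Hz

Frequencies that alias to 6 Hz are k·fs ± 6 Hz for integer k ≥ 0.
k=0: 6 Hz.
k=1: 26 Hz, 38 Hz.
k=2: 58 Hz, 70 Hz.
k=3: 90 Hz, 102 Hz.
Within [24 Hz, 88 Hz]: 26 Hz, 38 Hz, 58 Hz, 70 Hz.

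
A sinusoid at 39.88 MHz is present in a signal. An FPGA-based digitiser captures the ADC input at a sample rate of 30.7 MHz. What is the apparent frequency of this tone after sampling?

39.88 MHz mod fs = 9.18 MHz.
9.18 MHz ≤ fs/2 = 15.35 MHz, appears at 9.18 MHz.

9.18 MHz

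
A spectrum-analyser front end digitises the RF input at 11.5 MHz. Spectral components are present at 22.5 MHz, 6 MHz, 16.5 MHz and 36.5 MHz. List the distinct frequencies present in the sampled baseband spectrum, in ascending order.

0.5 MHz, 2 MHz, 5 MHz, 5.5 MHz

fs/2 = 5.75 MHz.
22.5 MHz mod fs = 11 MHz.
11 MHz > fs/2 = 5.75 MHz, folds to fs − 11 MHz = 0.5 MHz.
6 MHz > fs/2 = 5.75 MHz, folds to fs − 6 MHz = 5.5 MHz.
16.5 MHz mod fs = 5 MHz.
5 MHz ≤ fs/2 = 5.75 MHz, appears at 5 MHz.
36.5 MHz mod fs = 2 MHz.
2 MHz ≤ fs/2 = 5.75 MHz, appears at 2 MHz.
Distinct values: {0.5 MHz, 2 MHz, 5 MHz, 5.5 MHz}.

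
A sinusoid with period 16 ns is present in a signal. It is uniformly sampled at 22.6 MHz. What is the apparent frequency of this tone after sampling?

T = 16 ns → f = 1/T = 62.5 MHz.
62.5 MHz mod fs = 17.3 MHz.
17.3 MHz > fs/2 = 11.3 MHz, folds to fs − 17.3 MHz = 5.3 MHz.

5.3 MHz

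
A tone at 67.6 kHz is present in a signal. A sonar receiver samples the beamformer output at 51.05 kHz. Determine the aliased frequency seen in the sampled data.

67.6 kHz mod fs = 16.55 kHz.
16.55 kHz ≤ fs/2 = 25.525 kHz, appears at 16.55 kHz.

16.55 kHz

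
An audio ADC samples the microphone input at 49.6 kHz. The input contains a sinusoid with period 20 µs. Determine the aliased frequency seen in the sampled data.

T = 20 µs → f = 1/T = 50 kHz.
50 kHz mod fs = 0.4 kHz.
0.4 kHz ≤ fs/2 = 24.8 kHz, appears at 0.4 kHz.

0.4 kHz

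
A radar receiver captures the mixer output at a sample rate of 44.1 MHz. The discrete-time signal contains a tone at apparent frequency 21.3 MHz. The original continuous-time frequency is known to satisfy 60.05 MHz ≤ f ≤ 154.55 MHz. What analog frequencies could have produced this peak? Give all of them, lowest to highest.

65.4 MHz, 66.9 MHz, 109.5 MHz, 111 MHz, 153.6 MHz

Frequencies that alias to 21.3 MHz are k·fs ± 21.3 MHz for integer k ≥ 0.
k=0: 21.3 MHz.
k=1: 22.8 MHz, 65.4 MHz.
k=2: 66.9 MHz, 109.5 MHz.
k=3: 111 MHz, 153.6 MHz.
k=4: 155.1 MHz, 197.7 MHz.
Within [60.05 MHz, 154.55 MHz]: 65.4 MHz, 66.9 MHz, 109.5 MHz, 111 MHz, 153.6 MHz.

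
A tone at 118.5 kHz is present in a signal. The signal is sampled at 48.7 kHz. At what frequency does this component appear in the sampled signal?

118.5 kHz mod fs = 21.1 kHz.
21.1 kHz ≤ fs/2 = 24.35 kHz, appears at 21.1 kHz.

21.1 kHz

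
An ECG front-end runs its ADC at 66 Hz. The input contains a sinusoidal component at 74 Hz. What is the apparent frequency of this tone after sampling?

8 Hz

74 Hz mod fs = 8 Hz.
8 Hz ≤ fs/2 = 33 Hz, appears at 8 Hz.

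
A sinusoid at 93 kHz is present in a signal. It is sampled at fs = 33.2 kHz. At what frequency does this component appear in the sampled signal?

6.6 kHz

93 kHz mod fs = 26.6 kHz.
26.6 kHz > fs/2 = 16.6 kHz, folds to fs − 26.6 kHz = 6.6 kHz.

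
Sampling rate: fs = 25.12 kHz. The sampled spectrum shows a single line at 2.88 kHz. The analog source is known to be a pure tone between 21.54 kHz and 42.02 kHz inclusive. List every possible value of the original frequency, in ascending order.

Frequencies that alias to 2.88 kHz are k·fs ± 2.88 kHz for integer k ≥ 0.
k=0: 2.88 kHz.
k=1: 22.24 kHz, 28 kHz.
k=2: 47.36 kHz, 53.12 kHz.
Within [21.54 kHz, 42.02 kHz]: 22.24 kHz, 28 kHz.

22.24 kHz, 28 kHz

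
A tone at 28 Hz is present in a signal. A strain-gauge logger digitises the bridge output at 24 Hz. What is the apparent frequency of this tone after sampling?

4 Hz

28 Hz mod fs = 4 Hz.
4 Hz ≤ fs/2 = 12 Hz, appears at 4 Hz.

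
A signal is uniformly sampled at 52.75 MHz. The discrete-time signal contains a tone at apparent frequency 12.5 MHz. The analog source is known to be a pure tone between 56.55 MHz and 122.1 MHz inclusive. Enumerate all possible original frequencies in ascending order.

Frequencies that alias to 12.5 MHz are k·fs ± 12.5 MHz for integer k ≥ 0.
k=0: 12.5 MHz.
k=1: 40.25 MHz, 65.25 MHz.
k=2: 93 MHz, 118 MHz.
k=3: 145.75 MHz, 170.75 MHz.
Within [56.55 MHz, 122.1 MHz]: 65.25 MHz, 93 MHz, 118 MHz.

65.25 MHz, 93 MHz, 118 MHz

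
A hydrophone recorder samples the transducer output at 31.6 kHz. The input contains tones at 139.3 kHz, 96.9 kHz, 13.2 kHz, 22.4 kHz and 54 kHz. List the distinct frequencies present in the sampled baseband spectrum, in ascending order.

fs/2 = 15.8 kHz.
139.3 kHz mod fs = 12.9 kHz.
12.9 kHz ≤ fs/2 = 15.8 kHz, appears at 12.9 kHz.
96.9 kHz mod fs = 2.1 kHz.
2.1 kHz ≤ fs/2 = 15.8 kHz, appears at 2.1 kHz.
13.2 kHz ≤ fs/2 = 15.8 kHz, passes unchanged.
22.4 kHz > fs/2 = 15.8 kHz, folds to fs − 22.4 kHz = 9.2 kHz.
54 kHz mod fs = 22.4 kHz.
22.4 kHz > fs/2 = 15.8 kHz, folds to fs − 22.4 kHz = 9.2 kHz.
Distinct values: {2.1 kHz, 9.2 kHz, 12.9 kHz, 13.2 kHz}.

2.1 kHz, 9.2 kHz, 12.9 kHz, 13.2 kHz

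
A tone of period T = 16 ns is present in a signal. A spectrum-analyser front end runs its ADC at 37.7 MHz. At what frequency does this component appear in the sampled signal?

T = 16 ns → f = 1/T = 62.5 MHz.
62.5 MHz mod fs = 24.8 MHz.
24.8 MHz > fs/2 = 18.85 MHz, folds to fs − 24.8 MHz = 12.9 MHz.

12.9 MHz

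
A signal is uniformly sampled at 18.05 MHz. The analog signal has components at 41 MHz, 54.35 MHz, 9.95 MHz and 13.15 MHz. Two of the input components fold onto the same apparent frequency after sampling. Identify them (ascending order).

fs/2 = 9.025 MHz.
41 MHz mod fs = 4.9 MHz.
4.9 MHz ≤ fs/2 = 9.025 MHz, appears at 4.9 MHz.
54.35 MHz mod fs = 0.2 MHz.
0.2 MHz ≤ fs/2 = 9.025 MHz, appears at 0.2 MHz.
9.95 MHz > fs/2 = 9.025 MHz, folds to fs − 9.95 MHz = 8.1 MHz.
13.15 MHz > fs/2 = 9.025 MHz, folds to fs − 13.15 MHz = 4.9 MHz.
13.15 MHz and 41 MHz both map to 4.9 MHz.

13.15 MHz, 41 MHz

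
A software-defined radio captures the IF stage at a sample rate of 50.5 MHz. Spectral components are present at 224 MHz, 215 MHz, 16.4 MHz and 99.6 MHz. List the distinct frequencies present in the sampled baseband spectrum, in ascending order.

1.4 MHz, 13 MHz, 16.4 MHz, 22 MHz

fs/2 = 25.25 MHz.
224 MHz mod fs = 22 MHz.
22 MHz ≤ fs/2 = 25.25 MHz, appears at 22 MHz.
215 MHz mod fs = 13 MHz.
13 MHz ≤ fs/2 = 25.25 MHz, appears at 13 MHz.
16.4 MHz ≤ fs/2 = 25.25 MHz, passes unchanged.
99.6 MHz mod fs = 49.1 MHz.
49.1 MHz > fs/2 = 25.25 MHz, folds to fs − 49.1 MHz = 1.4 MHz.
Distinct values: {1.4 MHz, 13 MHz, 16.4 MHz, 22 MHz}.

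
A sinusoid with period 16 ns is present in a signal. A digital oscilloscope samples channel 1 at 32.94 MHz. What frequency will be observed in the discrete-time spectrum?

3.38 MHz

T = 16 ns → f = 1/T = 62.5 MHz.
62.5 MHz mod fs = 29.56 MHz.
29.56 MHz > fs/2 = 16.47 MHz, folds to fs − 29.56 MHz = 3.38 MHz.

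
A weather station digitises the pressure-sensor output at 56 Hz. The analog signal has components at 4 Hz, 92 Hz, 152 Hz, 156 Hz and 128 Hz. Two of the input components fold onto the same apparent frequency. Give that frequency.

16 Hz

fs/2 = 28 Hz.
4 Hz ≤ fs/2 = 28 Hz, passes unchanged.
92 Hz mod fs = 36 Hz.
36 Hz > fs/2 = 28 Hz, folds to fs − 36 Hz = 20 Hz.
152 Hz mod fs = 40 Hz.
40 Hz > fs/2 = 28 Hz, folds to fs − 40 Hz = 16 Hz.
156 Hz mod fs = 44 Hz.
44 Hz > fs/2 = 28 Hz, folds to fs − 44 Hz = 12 Hz.
128 Hz mod fs = 16 Hz.
16 Hz ≤ fs/2 = 28 Hz, appears at 16 Hz.
128 Hz and 152 Hz both map to 16 Hz.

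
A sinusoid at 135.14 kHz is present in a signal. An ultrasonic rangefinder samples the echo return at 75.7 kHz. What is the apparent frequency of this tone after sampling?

16.26 kHz

135.14 kHz mod fs = 59.44 kHz.
59.44 kHz > fs/2 = 37.85 kHz, folds to fs − 59.44 kHz = 16.26 kHz.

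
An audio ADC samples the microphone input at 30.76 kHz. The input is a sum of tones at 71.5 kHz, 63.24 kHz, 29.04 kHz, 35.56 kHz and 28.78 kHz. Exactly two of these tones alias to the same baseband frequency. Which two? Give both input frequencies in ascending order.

29.04 kHz, 63.24 kHz

fs/2 = 15.38 kHz.
71.5 kHz mod fs = 9.98 kHz.
9.98 kHz ≤ fs/2 = 15.38 kHz, appears at 9.98 kHz.
63.24 kHz mod fs = 1.72 kHz.
1.72 kHz ≤ fs/2 = 15.38 kHz, appears at 1.72 kHz.
29.04 kHz > fs/2 = 15.38 kHz, folds to fs − 29.04 kHz = 1.72 kHz.
35.56 kHz mod fs = 4.8 kHz.
4.8 kHz ≤ fs/2 = 15.38 kHz, appears at 4.8 kHz.
28.78 kHz > fs/2 = 15.38 kHz, folds to fs − 28.78 kHz = 1.98 kHz.
29.04 kHz and 63.24 kHz both map to 1.72 kHz.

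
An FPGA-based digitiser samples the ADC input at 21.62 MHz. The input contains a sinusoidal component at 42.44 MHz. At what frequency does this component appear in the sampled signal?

0.8 MHz

42.44 MHz mod fs = 20.82 MHz.
20.82 MHz > fs/2 = 10.81 MHz, folds to fs − 20.82 MHz = 0.8 MHz.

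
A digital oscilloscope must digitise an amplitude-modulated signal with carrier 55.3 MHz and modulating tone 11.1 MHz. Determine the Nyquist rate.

AM sidebands sit at fc ± fm = 44.2 MHz and 66.4 MHz.
Highest-frequency component: 66.4 MHz.
Nyquist rate = 2 × 66.4 MHz = 132.8 MHz.

132.8 MHz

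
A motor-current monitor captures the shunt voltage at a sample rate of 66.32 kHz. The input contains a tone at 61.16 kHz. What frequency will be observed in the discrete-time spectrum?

61.16 kHz > fs/2 = 33.16 kHz, folds to fs − 61.16 kHz = 5.16 kHz.

5.16 kHz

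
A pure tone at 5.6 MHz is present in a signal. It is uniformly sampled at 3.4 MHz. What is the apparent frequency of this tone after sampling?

5.6 MHz mod fs = 2.2 MHz.
2.2 MHz > fs/2 = 1.7 MHz, folds to fs − 2.2 MHz = 1.2 MHz.

1.2 MHz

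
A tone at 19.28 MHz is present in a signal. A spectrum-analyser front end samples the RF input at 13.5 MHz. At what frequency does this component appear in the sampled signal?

5.78 MHz

19.28 MHz mod fs = 5.78 MHz.
5.78 MHz ≤ fs/2 = 6.75 MHz, appears at 5.78 MHz.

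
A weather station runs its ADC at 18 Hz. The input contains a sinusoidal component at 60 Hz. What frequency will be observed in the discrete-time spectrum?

60 Hz mod fs = 6 Hz.
6 Hz ≤ fs/2 = 9 Hz, appears at 6 Hz.

6 Hz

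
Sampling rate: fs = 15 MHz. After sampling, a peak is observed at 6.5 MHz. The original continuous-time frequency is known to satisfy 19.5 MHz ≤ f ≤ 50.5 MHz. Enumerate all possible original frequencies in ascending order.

Frequencies that alias to 6.5 MHz are k·fs ± 6.5 MHz for integer k ≥ 0.
k=0: 6.5 MHz.
k=1: 8.5 MHz, 21.5 MHz.
k=2: 23.5 MHz, 36.5 MHz.
k=3: 38.5 MHz, 51.5 MHz.
k=4: 53.5 MHz, 66.5 MHz.
Within [19.5 MHz, 50.5 MHz]: 21.5 MHz, 23.5 MHz, 36.5 MHz, 38.5 MHz.

21.5 MHz, 23.5 MHz, 36.5 MHz, 38.5 MHz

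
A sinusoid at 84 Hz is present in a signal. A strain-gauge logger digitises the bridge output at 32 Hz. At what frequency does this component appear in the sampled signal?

84 Hz mod fs = 20 Hz.
20 Hz > fs/2 = 16 Hz, folds to fs − 20 Hz = 12 Hz.

12 Hz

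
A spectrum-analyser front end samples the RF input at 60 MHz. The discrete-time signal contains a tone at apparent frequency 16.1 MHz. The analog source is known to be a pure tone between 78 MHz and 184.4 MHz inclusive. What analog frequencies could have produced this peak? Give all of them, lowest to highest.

103.9 MHz, 136.1 MHz, 163.9 MHz

Frequencies that alias to 16.1 MHz are k·fs ± 16.1 MHz for integer k ≥ 0.
k=0: 16.1 MHz.
k=1: 43.9 MHz, 76.1 MHz.
k=2: 103.9 MHz, 136.1 MHz.
k=3: 163.9 MHz, 196.1 MHz.
k=4: 223.9 MHz, 256.1 MHz.
Within [78 MHz, 184.4 MHz]: 103.9 MHz, 136.1 MHz, 163.9 MHz.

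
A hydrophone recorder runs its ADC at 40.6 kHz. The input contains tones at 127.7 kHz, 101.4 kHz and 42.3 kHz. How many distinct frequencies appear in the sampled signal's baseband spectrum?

3

fs/2 = 20.3 kHz.
127.7 kHz mod fs = 5.9 kHz.
5.9 kHz ≤ fs/2 = 20.3 kHz, appears at 5.9 kHz.
101.4 kHz mod fs = 20.2 kHz.
20.2 kHz ≤ fs/2 = 20.3 kHz, appears at 20.2 kHz.
42.3 kHz mod fs = 1.7 kHz.
1.7 kHz ≤ fs/2 = 20.3 kHz, appears at 1.7 kHz.
Distinct values: {1.7 kHz, 5.9 kHz, 20.2 kHz} → 3.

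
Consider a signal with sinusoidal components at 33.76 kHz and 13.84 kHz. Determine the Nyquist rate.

67.52 kHz

Highest-frequency component: 33.76 kHz.
Nyquist rate = 2 × 33.76 kHz = 67.52 kHz.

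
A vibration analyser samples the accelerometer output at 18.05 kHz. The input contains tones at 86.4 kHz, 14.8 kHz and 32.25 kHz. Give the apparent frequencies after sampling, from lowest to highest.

3.25 kHz, 3.85 kHz

fs/2 = 9.025 kHz.
86.4 kHz mod fs = 14.2 kHz.
14.2 kHz > fs/2 = 9.025 kHz, folds to fs − 14.2 kHz = 3.85 kHz.
14.8 kHz > fs/2 = 9.025 kHz, folds to fs − 14.8 kHz = 3.25 kHz.
32.25 kHz mod fs = 14.2 kHz.
14.2 kHz > fs/2 = 9.025 kHz, folds to fs − 14.2 kHz = 3.85 kHz.
Distinct values: {3.25 kHz, 3.85 kHz}.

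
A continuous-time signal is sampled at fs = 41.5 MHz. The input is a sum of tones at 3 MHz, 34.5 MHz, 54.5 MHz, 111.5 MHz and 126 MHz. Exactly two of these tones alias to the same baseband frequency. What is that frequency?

13 MHz

fs/2 = 20.75 MHz.
3 MHz ≤ fs/2 = 20.75 MHz, passes unchanged.
34.5 MHz > fs/2 = 20.75 MHz, folds to fs − 34.5 MHz = 7 MHz.
54.5 MHz mod fs = 13 MHz.
13 MHz ≤ fs/2 = 20.75 MHz, appears at 13 MHz.
111.5 MHz mod fs = 28.5 MHz.
28.5 MHz > fs/2 = 20.75 MHz, folds to fs − 28.5 MHz = 13 MHz.
126 MHz mod fs = 1.5 MHz.
1.5 MHz ≤ fs/2 = 20.75 MHz, appears at 1.5 MHz.
54.5 MHz and 111.5 MHz both map to 13 MHz.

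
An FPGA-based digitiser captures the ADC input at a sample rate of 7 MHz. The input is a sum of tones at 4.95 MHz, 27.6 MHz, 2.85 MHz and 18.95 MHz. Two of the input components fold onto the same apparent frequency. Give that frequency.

fs/2 = 3.5 MHz.
4.95 MHz > fs/2 = 3.5 MHz, folds to fs − 4.95 MHz = 2.05 MHz.
27.6 MHz mod fs = 6.6 MHz.
6.6 MHz > fs/2 = 3.5 MHz, folds to fs − 6.6 MHz = 0.4 MHz.
2.85 MHz ≤ fs/2 = 3.5 MHz, passes unchanged.
18.95 MHz mod fs = 4.95 MHz.
4.95 MHz > fs/2 = 3.5 MHz, folds to fs − 4.95 MHz = 2.05 MHz.
4.95 MHz and 18.95 MHz both map to 2.05 MHz.

2.05 MHz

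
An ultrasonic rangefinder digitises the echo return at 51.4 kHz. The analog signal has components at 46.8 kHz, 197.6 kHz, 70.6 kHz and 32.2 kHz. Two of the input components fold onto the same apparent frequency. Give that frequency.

fs/2 = 25.7 kHz.
46.8 kHz > fs/2 = 25.7 kHz, folds to fs − 46.8 kHz = 4.6 kHz.
197.6 kHz mod fs = 43.4 kHz.
43.4 kHz > fs/2 = 25.7 kHz, folds to fs − 43.4 kHz = 8 kHz.
70.6 kHz mod fs = 19.2 kHz.
19.2 kHz ≤ fs/2 = 25.7 kHz, appears at 19.2 kHz.
32.2 kHz > fs/2 = 25.7 kHz, folds to fs − 32.2 kHz = 19.2 kHz.
32.2 kHz and 70.6 kHz both map to 19.2 kHz.

19.2 kHz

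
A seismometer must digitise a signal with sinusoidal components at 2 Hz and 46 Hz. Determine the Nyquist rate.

Highest-frequency component: 46 Hz.
Nyquist rate = 2 × 46 Hz = 92 Hz.

92 Hz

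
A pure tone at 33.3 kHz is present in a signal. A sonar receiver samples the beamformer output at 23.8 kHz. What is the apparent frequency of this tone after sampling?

33.3 kHz mod fs = 9.5 kHz.
9.5 kHz ≤ fs/2 = 11.9 kHz, appears at 9.5 kHz.

9.5 kHz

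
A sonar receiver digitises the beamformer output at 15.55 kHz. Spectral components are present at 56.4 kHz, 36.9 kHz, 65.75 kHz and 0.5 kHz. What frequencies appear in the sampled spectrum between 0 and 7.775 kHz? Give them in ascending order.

fs/2 = 7.775 kHz.
56.4 kHz mod fs = 9.75 kHz.
9.75 kHz > fs/2 = 7.775 kHz, folds to fs − 9.75 kHz = 5.8 kHz.
36.9 kHz mod fs = 5.8 kHz.
5.8 kHz ≤ fs/2 = 7.775 kHz, appears at 5.8 kHz.
65.75 kHz mod fs = 3.55 kHz.
3.55 kHz ≤ fs/2 = 7.775 kHz, appears at 3.55 kHz.
0.5 kHz ≤ fs/2 = 7.775 kHz, passes unchanged.
Distinct values: {0.5 kHz, 3.55 kHz, 5.8 kHz}.

0.5 kHz, 3.55 kHz, 5.8 kHz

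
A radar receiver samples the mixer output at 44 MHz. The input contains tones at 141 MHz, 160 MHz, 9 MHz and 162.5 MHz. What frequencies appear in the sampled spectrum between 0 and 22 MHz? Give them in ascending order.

9 MHz, 13.5 MHz, 16 MHz

fs/2 = 22 MHz.
141 MHz mod fs = 9 MHz.
9 MHz ≤ fs/2 = 22 MHz, appears at 9 MHz.
160 MHz mod fs = 28 MHz.
28 MHz > fs/2 = 22 MHz, folds to fs − 28 MHz = 16 MHz.
9 MHz ≤ fs/2 = 22 MHz, passes unchanged.
162.5 MHz mod fs = 30.5 MHz.
30.5 MHz > fs/2 = 22 MHz, folds to fs − 30.5 MHz = 13.5 MHz.
Distinct values: {9 MHz, 13.5 MHz, 16 MHz}.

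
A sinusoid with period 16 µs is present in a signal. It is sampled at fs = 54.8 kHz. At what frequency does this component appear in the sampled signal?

7.7 kHz

T = 16 µs → f = 1/T = 62.5 kHz.
62.5 kHz mod fs = 7.7 kHz.
7.7 kHz ≤ fs/2 = 27.4 kHz, appears at 7.7 kHz.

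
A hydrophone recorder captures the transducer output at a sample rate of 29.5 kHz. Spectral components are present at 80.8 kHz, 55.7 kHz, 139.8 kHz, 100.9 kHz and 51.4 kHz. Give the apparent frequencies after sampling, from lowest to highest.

3.3 kHz, 7.6 kHz, 7.7 kHz, 12.4 kHz

fs/2 = 14.75 kHz.
80.8 kHz mod fs = 21.8 kHz.
21.8 kHz > fs/2 = 14.75 kHz, folds to fs − 21.8 kHz = 7.7 kHz.
55.7 kHz mod fs = 26.2 kHz.
26.2 kHz > fs/2 = 14.75 kHz, folds to fs − 26.2 kHz = 3.3 kHz.
139.8 kHz mod fs = 21.8 kHz.
21.8 kHz > fs/2 = 14.75 kHz, folds to fs − 21.8 kHz = 7.7 kHz.
100.9 kHz mod fs = 12.4 kHz.
12.4 kHz ≤ fs/2 = 14.75 kHz, appears at 12.4 kHz.
51.4 kHz mod fs = 21.9 kHz.
21.9 kHz > fs/2 = 14.75 kHz, folds to fs − 21.9 kHz = 7.6 kHz.
Distinct values: {3.3 kHz, 7.6 kHz, 7.7 kHz, 12.4 kHz}.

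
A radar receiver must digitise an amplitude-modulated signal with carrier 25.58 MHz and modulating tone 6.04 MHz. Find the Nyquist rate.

63.24 MHz

AM sidebands sit at fc ± fm = 19.54 MHz and 31.62 MHz.
Highest-frequency component: 31.62 MHz.
Nyquist rate = 2 × 31.62 MHz = 63.24 MHz.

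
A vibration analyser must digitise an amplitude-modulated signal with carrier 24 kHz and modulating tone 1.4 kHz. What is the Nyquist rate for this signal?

50.8 kHz

AM sidebands sit at fc ± fm = 22.6 kHz and 25.4 kHz.
Highest-frequency component: 25.4 kHz.
Nyquist rate = 2 × 25.4 kHz = 50.8 kHz.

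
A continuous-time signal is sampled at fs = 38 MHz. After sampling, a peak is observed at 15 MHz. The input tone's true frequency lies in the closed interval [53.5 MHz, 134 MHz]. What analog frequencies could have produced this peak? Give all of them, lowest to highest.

Frequencies that alias to 15 MHz are k·fs ± 15 MHz for integer k ≥ 0.
k=0: 15 MHz.
k=1: 23 MHz, 53 MHz.
k=2: 61 MHz, 91 MHz.
k=3: 99 MHz, 129 MHz.
k=4: 137 MHz, 167 MHz.
Within [53.5 MHz, 134 MHz]: 61 MHz, 91 MHz, 99 MHz, 129 MHz.

61 MHz, 91 MHz, 99 MHz, 129 MHz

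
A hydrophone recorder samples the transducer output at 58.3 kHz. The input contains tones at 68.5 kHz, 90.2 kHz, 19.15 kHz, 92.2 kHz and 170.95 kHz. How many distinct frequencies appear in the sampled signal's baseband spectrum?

5

fs/2 = 29.15 kHz.
68.5 kHz mod fs = 10.2 kHz.
10.2 kHz ≤ fs/2 = 29.15 kHz, appears at 10.2 kHz.
90.2 kHz mod fs = 31.9 kHz.
31.9 kHz > fs/2 = 29.15 kHz, folds to fs − 31.9 kHz = 26.4 kHz.
19.15 kHz ≤ fs/2 = 29.15 kHz, passes unchanged.
92.2 kHz mod fs = 33.9 kHz.
33.9 kHz > fs/2 = 29.15 kHz, folds to fs − 33.9 kHz = 24.4 kHz.
170.95 kHz mod fs = 54.35 kHz.
54.35 kHz > fs/2 = 29.15 kHz, folds to fs − 54.35 kHz = 3.95 kHz.
Distinct values: {3.95 kHz, 10.2 kHz, 19.15 kHz, 24.4 kHz, 26.4 kHz} → 5.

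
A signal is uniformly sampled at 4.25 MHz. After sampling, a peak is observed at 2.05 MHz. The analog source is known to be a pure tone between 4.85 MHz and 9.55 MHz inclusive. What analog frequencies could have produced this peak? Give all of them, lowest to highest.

Frequencies that alias to 2.05 MHz are k·fs ± 2.05 MHz for integer k ≥ 0.
k=0: 2.05 MHz.
k=1: 2.2 MHz, 6.3 MHz.
k=2: 6.45 MHz, 10.55 MHz.
k=3: 10.7 MHz, 14.8 MHz.
Within [4.85 MHz, 9.55 MHz]: 6.3 MHz, 6.45 MHz.

6.3 MHz, 6.45 MHz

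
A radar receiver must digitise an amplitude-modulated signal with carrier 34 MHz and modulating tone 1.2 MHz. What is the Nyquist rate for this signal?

AM sidebands sit at fc ± fm = 32.8 MHz and 35.2 MHz.
Highest-frequency component: 35.2 MHz.
Nyquist rate = 2 × 35.2 MHz = 70.4 MHz.

70.4 MHz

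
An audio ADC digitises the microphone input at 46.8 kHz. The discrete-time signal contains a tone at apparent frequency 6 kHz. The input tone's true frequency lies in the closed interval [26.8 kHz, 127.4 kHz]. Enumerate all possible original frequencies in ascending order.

40.8 kHz, 52.8 kHz, 87.6 kHz, 99.6 kHz

Frequencies that alias to 6 kHz are k·fs ± 6 kHz for integer k ≥ 0.
k=0: 6 kHz.
k=1: 40.8 kHz, 52.8 kHz.
k=2: 87.6 kHz, 99.6 kHz.
k=3: 134.4 kHz, 146.4 kHz.
Within [26.8 kHz, 127.4 kHz]: 40.8 kHz, 52.8 kHz, 87.6 kHz, 99.6 kHz.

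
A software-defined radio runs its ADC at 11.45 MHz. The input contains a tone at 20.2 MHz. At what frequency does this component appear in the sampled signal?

20.2 MHz mod fs = 8.75 MHz.
8.75 MHz > fs/2 = 5.725 MHz, folds to fs − 8.75 MHz = 2.7 MHz.

2.7 MHz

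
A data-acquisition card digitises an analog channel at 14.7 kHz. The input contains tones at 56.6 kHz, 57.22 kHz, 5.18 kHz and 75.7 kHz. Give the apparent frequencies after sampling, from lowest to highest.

1.58 kHz, 2.2 kHz, 5.18 kHz

fs/2 = 7.35 kHz.
56.6 kHz mod fs = 12.5 kHz.
12.5 kHz > fs/2 = 7.35 kHz, folds to fs − 12.5 kHz = 2.2 kHz.
57.22 kHz mod fs = 13.12 kHz.
13.12 kHz > fs/2 = 7.35 kHz, folds to fs − 13.12 kHz = 1.58 kHz.
5.18 kHz ≤ fs/2 = 7.35 kHz, passes unchanged.
75.7 kHz mod fs = 2.2 kHz.
2.2 kHz ≤ fs/2 = 7.35 kHz, appears at 2.2 kHz.
Distinct values: {1.58 kHz, 2.2 kHz, 5.18 kHz}.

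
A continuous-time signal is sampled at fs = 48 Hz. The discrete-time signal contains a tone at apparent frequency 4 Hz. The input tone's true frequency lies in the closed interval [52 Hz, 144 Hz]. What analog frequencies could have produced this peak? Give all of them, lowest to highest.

52 Hz, 92 Hz, 100 Hz, 140 Hz

Frequencies that alias to 4 Hz are k·fs ± 4 Hz for integer k ≥ 0.
k=0: 4 Hz.
k=1: 44 Hz, 52 Hz.
k=2: 92 Hz, 100 Hz.
k=3: 140 Hz, 148 Hz.
k=4: 188 Hz, 196 Hz.
Within [52 Hz, 144 Hz]: 52 Hz, 92 Hz, 100 Hz, 140 Hz.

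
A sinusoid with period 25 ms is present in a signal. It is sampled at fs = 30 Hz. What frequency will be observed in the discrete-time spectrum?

T = 25 ms → f = 1/T = 40 Hz.
40 Hz mod fs = 10 Hz.
10 Hz ≤ fs/2 = 15 Hz, appears at 10 Hz.

10 Hz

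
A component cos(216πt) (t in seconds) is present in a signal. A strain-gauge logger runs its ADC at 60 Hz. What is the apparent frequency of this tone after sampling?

12 Hz

ω = 216π rad/s → f = ω/(2π) = 108 Hz.
108 Hz mod fs = 48 Hz.
48 Hz > fs/2 = 30 Hz, folds to fs − 48 Hz = 12 Hz.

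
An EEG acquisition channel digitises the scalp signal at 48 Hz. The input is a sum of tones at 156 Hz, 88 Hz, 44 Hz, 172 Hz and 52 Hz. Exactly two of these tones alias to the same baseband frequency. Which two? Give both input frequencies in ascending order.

44 Hz, 52 Hz

fs/2 = 24 Hz.
156 Hz mod fs = 12 Hz.
12 Hz ≤ fs/2 = 24 Hz, appears at 12 Hz.
88 Hz mod fs = 40 Hz.
40 Hz > fs/2 = 24 Hz, folds to fs − 40 Hz = 8 Hz.
44 Hz > fs/2 = 24 Hz, folds to fs − 44 Hz = 4 Hz.
172 Hz mod fs = 28 Hz.
28 Hz > fs/2 = 24 Hz, folds to fs − 28 Hz = 20 Hz.
52 Hz mod fs = 4 Hz.
4 Hz ≤ fs/2 = 24 Hz, appears at 4 Hz.
44 Hz and 52 Hz both map to 4 Hz.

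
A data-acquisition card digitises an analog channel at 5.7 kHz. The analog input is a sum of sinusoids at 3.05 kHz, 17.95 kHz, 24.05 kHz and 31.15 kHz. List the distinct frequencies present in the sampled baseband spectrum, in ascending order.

fs/2 = 2.85 kHz.
3.05 kHz > fs/2 = 2.85 kHz, folds to fs − 3.05 kHz = 2.65 kHz.
17.95 kHz mod fs = 0.85 kHz.
0.85 kHz ≤ fs/2 = 2.85 kHz, appears at 0.85 kHz.
24.05 kHz mod fs = 1.25 kHz.
1.25 kHz ≤ fs/2 = 2.85 kHz, appears at 1.25 kHz.
31.15 kHz mod fs = 2.65 kHz.
2.65 kHz ≤ fs/2 = 2.85 kHz, appears at 2.65 kHz.
Distinct values: {0.85 kHz, 1.25 kHz, 2.65 kHz}.

0.85 kHz, 1.25 kHz, 2.65 kHz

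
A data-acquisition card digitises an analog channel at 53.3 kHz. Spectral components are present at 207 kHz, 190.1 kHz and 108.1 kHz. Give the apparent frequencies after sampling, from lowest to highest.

1.5 kHz, 6.2 kHz, 23.1 kHz

fs/2 = 26.65 kHz.
207 kHz mod fs = 47.1 kHz.
47.1 kHz > fs/2 = 26.65 kHz, folds to fs − 47.1 kHz = 6.2 kHz.
190.1 kHz mod fs = 30.2 kHz.
30.2 kHz > fs/2 = 26.65 kHz, folds to fs − 30.2 kHz = 23.1 kHz.
108.1 kHz mod fs = 1.5 kHz.
1.5 kHz ≤ fs/2 = 26.65 kHz, appears at 1.5 kHz.
Distinct values: {1.5 kHz, 6.2 kHz, 23.1 kHz}.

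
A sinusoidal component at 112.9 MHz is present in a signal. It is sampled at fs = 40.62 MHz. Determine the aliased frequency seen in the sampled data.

112.9 MHz mod fs = 31.66 MHz.
31.66 MHz > fs/2 = 20.31 MHz, folds to fs − 31.66 MHz = 8.96 MHz.

8.96 MHz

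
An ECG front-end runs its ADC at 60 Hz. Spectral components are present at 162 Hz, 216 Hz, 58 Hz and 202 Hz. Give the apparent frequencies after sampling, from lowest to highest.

2 Hz, 18 Hz, 22 Hz, 24 Hz

fs/2 = 30 Hz.
162 Hz mod fs = 42 Hz.
42 Hz > fs/2 = 30 Hz, folds to fs − 42 Hz = 18 Hz.
216 Hz mod fs = 36 Hz.
36 Hz > fs/2 = 30 Hz, folds to fs − 36 Hz = 24 Hz.
58 Hz > fs/2 = 30 Hz, folds to fs − 58 Hz = 2 Hz.
202 Hz mod fs = 22 Hz.
22 Hz ≤ fs/2 = 30 Hz, appears at 22 Hz.
Distinct values: {2 Hz, 18 Hz, 22 Hz, 24 Hz}.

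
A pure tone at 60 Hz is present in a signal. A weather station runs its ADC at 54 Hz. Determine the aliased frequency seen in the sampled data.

6 Hz

60 Hz mod fs = 6 Hz.
6 Hz ≤ fs/2 = 27 Hz, appears at 6 Hz.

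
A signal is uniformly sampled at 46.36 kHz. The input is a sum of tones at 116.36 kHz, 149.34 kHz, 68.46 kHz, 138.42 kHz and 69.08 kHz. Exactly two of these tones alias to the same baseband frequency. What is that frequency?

fs/2 = 23.18 kHz.
116.36 kHz mod fs = 23.64 kHz.
23.64 kHz > fs/2 = 23.18 kHz, folds to fs − 23.64 kHz = 22.72 kHz.
149.34 kHz mod fs = 10.26 kHz.
10.26 kHz ≤ fs/2 = 23.18 kHz, appears at 10.26 kHz.
68.46 kHz mod fs = 22.1 kHz.
22.1 kHz ≤ fs/2 = 23.18 kHz, appears at 22.1 kHz.
138.42 kHz mod fs = 45.7 kHz.
45.7 kHz > fs/2 = 23.18 kHz, folds to fs − 45.7 kHz = 0.66 kHz.
69.08 kHz mod fs = 22.72 kHz.
22.72 kHz ≤ fs/2 = 23.18 kHz, appears at 22.72 kHz.
69.08 kHz and 116.36 kHz both map to 22.72 kHz.

22.72 kHz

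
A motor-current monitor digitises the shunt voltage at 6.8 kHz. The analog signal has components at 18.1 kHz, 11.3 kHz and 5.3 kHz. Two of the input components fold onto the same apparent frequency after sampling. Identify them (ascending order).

11.3 kHz, 18.1 kHz

fs/2 = 3.4 kHz.
18.1 kHz mod fs = 4.5 kHz.
4.5 kHz > fs/2 = 3.4 kHz, folds to fs − 4.5 kHz = 2.3 kHz.
11.3 kHz mod fs = 4.5 kHz.
4.5 kHz > fs/2 = 3.4 kHz, folds to fs − 4.5 kHz = 2.3 kHz.
5.3 kHz > fs/2 = 3.4 kHz, folds to fs − 5.3 kHz = 1.5 kHz.
11.3 kHz and 18.1 kHz both map to 2.3 kHz.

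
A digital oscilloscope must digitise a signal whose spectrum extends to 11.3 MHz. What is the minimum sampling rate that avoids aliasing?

22.6 MHz

Nyquist rate = 2 × 11.3 MHz = 22.6 MHz.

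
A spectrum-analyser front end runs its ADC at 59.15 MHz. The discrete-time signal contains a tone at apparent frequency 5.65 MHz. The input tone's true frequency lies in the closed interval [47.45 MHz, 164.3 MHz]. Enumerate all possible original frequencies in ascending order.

53.5 MHz, 64.8 MHz, 112.65 MHz, 123.95 MHz

Frequencies that alias to 5.65 MHz are k·fs ± 5.65 MHz for integer k ≥ 0.
k=0: 5.65 MHz.
k=1: 53.5 MHz, 64.8 MHz.
k=2: 112.65 MHz, 123.95 MHz.
k=3: 171.8 MHz, 183.1 MHz.
Within [47.45 MHz, 164.3 MHz]: 53.5 MHz, 64.8 MHz, 112.65 MHz, 123.95 MHz.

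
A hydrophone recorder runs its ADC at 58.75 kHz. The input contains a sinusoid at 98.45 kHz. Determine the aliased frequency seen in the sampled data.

98.45 kHz mod fs = 39.7 kHz.
39.7 kHz > fs/2 = 29.375 kHz, folds to fs − 39.7 kHz = 19.05 kHz.

19.05 kHz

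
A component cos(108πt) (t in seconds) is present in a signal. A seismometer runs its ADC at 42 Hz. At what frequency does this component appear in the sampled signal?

ω = 108π rad/s → f = ω/(2π) = 54 Hz.
54 Hz mod fs = 12 Hz.
12 Hz ≤ fs/2 = 21 Hz, appears at 12 Hz.

12 Hz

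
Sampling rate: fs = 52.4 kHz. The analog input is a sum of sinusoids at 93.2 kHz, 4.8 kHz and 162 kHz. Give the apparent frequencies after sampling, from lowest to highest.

4.8 kHz, 11.6 kHz

fs/2 = 26.2 kHz.
93.2 kHz mod fs = 40.8 kHz.
40.8 kHz > fs/2 = 26.2 kHz, folds to fs − 40.8 kHz = 11.6 kHz.
4.8 kHz ≤ fs/2 = 26.2 kHz, passes unchanged.
162 kHz mod fs = 4.8 kHz.
4.8 kHz ≤ fs/2 = 26.2 kHz, appears at 4.8 kHz.
Distinct values: {4.8 kHz, 11.6 kHz}.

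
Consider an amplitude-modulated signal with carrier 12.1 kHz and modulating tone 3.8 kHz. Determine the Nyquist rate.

AM sidebands sit at fc ± fm = 8.3 kHz and 15.9 kHz.
Highest-frequency component: 15.9 kHz.
Nyquist rate = 2 × 15.9 kHz = 31.8 kHz.

31.8 kHz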